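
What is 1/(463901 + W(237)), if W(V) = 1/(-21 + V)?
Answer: 216/100202617 ≈ 2.1556e-6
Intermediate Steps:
1/(463901 + W(237)) = 1/(463901 + 1/(-21 + 237)) = 1/(463901 + 1/216) = 1/(100202617/216) = 216/100202617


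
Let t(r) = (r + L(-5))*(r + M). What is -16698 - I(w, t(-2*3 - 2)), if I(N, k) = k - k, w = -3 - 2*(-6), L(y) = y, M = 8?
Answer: -16698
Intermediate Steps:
w = 9 (w = -3 + 12 = 9)
t(r) = (-5 + r)*(8 + r) (t(r) = (r - 5)*(r + 8) = (-5 + r)*(8 + r))
I(N, k) = 0
-16698 - I(w, t(-2*3 - 2)) = -16698 - 1*0 = -16698 + 0 = -16698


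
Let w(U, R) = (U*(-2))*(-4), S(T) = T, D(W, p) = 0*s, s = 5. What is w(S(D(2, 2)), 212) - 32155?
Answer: -32155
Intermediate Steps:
D(W, p) = 0 (D(W, p) = 0*5 = 0)
w(U, R) = 8*U (w(U, R) = -2*U*(-4) = 8*U)
w(S(D(2, 2)), 212) - 32155 = 8*0 - 32155 = 0 - 32155 = -32155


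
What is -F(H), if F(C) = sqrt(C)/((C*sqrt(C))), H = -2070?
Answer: 1/2070 ≈ 0.00048309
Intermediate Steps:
F(C) = 1/C (F(C) = sqrt(C)/(C**(3/2)) = sqrt(C)/C**(3/2) = 1/C)
-F(H) = -1/(-2070) = -1*(-1/2070) = 1/2070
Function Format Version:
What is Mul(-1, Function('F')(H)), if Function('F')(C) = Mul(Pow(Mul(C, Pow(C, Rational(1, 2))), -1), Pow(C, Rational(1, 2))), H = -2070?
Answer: Rational(1, 2070) ≈ 0.00048309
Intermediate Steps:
Function('F')(C) = Pow(C, -1) (Function('F')(C) = Mul(Pow(Pow(C, Rational(3, 2)), -1), Pow(C, Rational(1, 2))) = Mul(Pow(C, Rational(-3, 2)), Pow(C, Rational(1, 2))) = Pow(C, -1))
Mul(-1, Function('F')(H)) = Mul(-1, Pow(-2070, -1)) = Mul(-1, Rational(-1, 2070)) = Rational(1, 2070)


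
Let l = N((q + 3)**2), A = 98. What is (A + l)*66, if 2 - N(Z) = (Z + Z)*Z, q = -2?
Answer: 6468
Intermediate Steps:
N(Z) = 2 - 2*Z**2 (N(Z) = 2 - (Z + Z)*Z = 2 - 2*Z*Z = 2 - 2*Z**2)
l = 0 (l = 2 - 2*(-2 + 3)**4 = 2 - 2*(1**2)**2 = 2 - 2*1**2 = 2 - 2*1 = 2 - 2 = 0)
(A + l)*66 = (98 + 0)*66 = 98*66 = 6468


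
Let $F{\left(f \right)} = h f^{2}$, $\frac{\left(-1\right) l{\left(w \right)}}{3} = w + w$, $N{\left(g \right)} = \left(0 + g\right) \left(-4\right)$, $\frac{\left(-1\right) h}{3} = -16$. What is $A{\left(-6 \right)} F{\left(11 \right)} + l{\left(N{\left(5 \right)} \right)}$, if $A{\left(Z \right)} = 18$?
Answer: $104664$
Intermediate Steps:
$h = 48$ ($h = \left(-3\right) \left(-16\right) = 48$)
$N{\left(g \right)} = - 4 g$ ($N{\left(g \right)} = g \left(-4\right) = - 4 g$)
$l{\left(w \right)} = - 6 w$ ($l{\left(w \right)} = - 3 \left(w + w\right) = - 3 \cdot 2 w = - 6 w$)
$F{\left(f \right)} = 48 f^{2}$
$A{\left(-6 \right)} F{\left(11 \right)} + l{\left(N{\left(5 \right)} \right)} = 18 \cdot 48 \cdot 11^{2} - 6 \left(\left(-4\right) 5\right) = 18 \cdot 48 \cdot 121 - -120 = 18 \cdot 5808 + 120 = 104544 + 120 = 104664$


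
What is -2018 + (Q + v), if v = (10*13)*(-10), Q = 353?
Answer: -2965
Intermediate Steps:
v = -1300 (v = 130*(-10) = -1300)
-2018 + (Q + v) = -2018 + (353 - 1300) = -2018 - 947 = -2965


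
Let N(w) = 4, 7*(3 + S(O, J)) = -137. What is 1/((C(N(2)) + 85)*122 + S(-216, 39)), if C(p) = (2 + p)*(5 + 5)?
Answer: 7/123672 ≈ 5.6601e-5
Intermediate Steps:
S(O, J) = -158/7 (S(O, J) = -3 + (1/7)*(-137) = -3 - 137/7 = -158/7)
C(p) = 20 + 10*p (C(p) = (2 + p)*10 = 20 + 10*p)
1/((C(N(2)) + 85)*122 + S(-216, 39)) = 1/(((20 + 10*4) + 85)*122 - 158/7) = 1/(((20 + 40) + 85)*122 - 158/7) = 1/((60 + 85)*122 - 158/7) = 1/(145*122 - 158/7) = 1/(17690 - 158/7) = 1/(123672/7) = 7/123672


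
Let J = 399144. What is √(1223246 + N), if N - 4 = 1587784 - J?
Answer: √2411890 ≈ 1553.0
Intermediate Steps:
N = 1188644 (N = 4 + (1587784 - 1*399144) = 4 + (1587784 - 399144) = 4 + 1188640 = 1188644)
√(1223246 + N) = √(1223246 + 1188644) = √2411890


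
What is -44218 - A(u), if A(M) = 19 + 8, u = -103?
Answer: -44245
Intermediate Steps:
A(M) = 27
-44218 - A(u) = -44218 - 1*27 = -44218 - 27 = -44245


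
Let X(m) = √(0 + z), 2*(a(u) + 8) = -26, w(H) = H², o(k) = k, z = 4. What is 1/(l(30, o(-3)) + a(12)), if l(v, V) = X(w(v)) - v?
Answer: -1/49 ≈ -0.020408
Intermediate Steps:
a(u) = -21 (a(u) = -8 + (½)*(-26) = -8 - 13 = -21)
X(m) = 2 (X(m) = √(0 + 4) = √4 = 2)
l(v, V) = 2 - v
1/(l(30, o(-3)) + a(12)) = 1/((2 - 1*30) - 21) = 1/((2 - 30) - 21) = 1/(-28 - 21) = 1/(-49) = -1/49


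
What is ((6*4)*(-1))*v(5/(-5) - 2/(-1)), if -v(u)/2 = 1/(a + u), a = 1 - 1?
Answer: 48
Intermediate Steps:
a = 0
v(u) = -2/u (v(u) = -2/(0 + u) = -2/u)
((6*4)*(-1))*v(5/(-5) - 2/(-1)) = ((6*4)*(-1))*(-2/(5/(-5) - 2/(-1))) = (24*(-1))*(-2/(5*(-⅕) - 2*(-1))) = -(-48)/(-1 + 2) = -(-48)/1 = -(-48) = -24*(-2) = 48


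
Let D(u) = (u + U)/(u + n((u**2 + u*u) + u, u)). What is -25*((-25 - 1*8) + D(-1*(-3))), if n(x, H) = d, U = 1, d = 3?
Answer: 2425/3 ≈ 808.33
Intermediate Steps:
n(x, H) = 3
D(u) = (1 + u)/(3 + u) (D(u) = (u + 1)/(u + 3) = (1 + u)/(3 + u))
-25*((-25 - 1*8) + D(-1*(-3))) = -25*((-25 - 1*8) + (1 - 1*(-3))/(3 - 1*(-3))) = -25*((-25 - 8) + (1 + 3)/(3 + 3)) = -25*(-33 + 4/6) = -25*(-33 + (1/6)*4) = -25*(-33 + 2/3) = -25*(-97/3) = 2425/3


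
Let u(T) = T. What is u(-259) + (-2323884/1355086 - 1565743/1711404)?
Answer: -303372808692365/1159549800372 ≈ -261.63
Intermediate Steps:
u(-259) + (-2323884/1355086 - 1565743/1711404) = -259 + (-2323884/1355086 - 1565743/1711404) = -259 + (-2323884*1/1355086 - 1565743*1/1711404) = -259 + (-1161942/677543 - 1565743/1711404) = -259 - 3049410396017/1159549800372 = -303372808692365/1159549800372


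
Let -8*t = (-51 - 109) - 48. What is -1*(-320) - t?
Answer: 294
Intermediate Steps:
t = 26 (t = -((-51 - 109) - 48)/8 = -(-160 - 48)/8 = -⅛*(-208) = 26)
-1*(-320) - t = -1*(-320) - 1*26 = 320 - 26 = 294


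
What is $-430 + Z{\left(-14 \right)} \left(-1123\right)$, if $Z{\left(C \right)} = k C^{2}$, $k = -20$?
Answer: $4401730$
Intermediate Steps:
$Z{\left(C \right)} = - 20 C^{2}$
$-430 + Z{\left(-14 \right)} \left(-1123\right) = -430 + - 20 \left(-14\right)^{2} \left(-1123\right) = -430 + \left(-20\right) 196 \left(-1123\right) = -430 - -4402160 = -430 + 4402160 = 4401730$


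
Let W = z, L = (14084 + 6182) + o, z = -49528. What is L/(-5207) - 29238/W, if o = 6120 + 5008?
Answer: -17105363/3145028 ≈ -5.4389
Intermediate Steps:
o = 11128
L = 31394 (L = (14084 + 6182) + 11128 = 20266 + 11128 = 31394)
W = -49528
L/(-5207) - 29238/W = 31394/(-5207) - 29238/(-49528) = 31394*(-1/5207) - 29238*(-1/49528) = -31394/5207 + 14619/24764 = -17105363/3145028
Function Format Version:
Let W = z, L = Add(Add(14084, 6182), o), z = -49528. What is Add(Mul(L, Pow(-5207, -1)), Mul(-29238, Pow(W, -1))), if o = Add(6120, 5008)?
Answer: Rational(-17105363, 3145028) ≈ -5.4389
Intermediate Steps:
o = 11128
L = 31394 (L = Add(Add(14084, 6182), 11128) = Add(20266, 11128) = 31394)
W = -49528
Add(Mul(L, Pow(-5207, -1)), Mul(-29238, Pow(W, -1))) = Add(Mul(31394, Pow(-5207, -1)), Mul(-29238, Pow(-49528, -1))) = Add(Mul(31394, Rational(-1, 5207)), Mul(-29238, Rational(-1, 49528))) = Add(Rational(-31394, 5207), Rational(14619, 24764)) = Rational(-17105363, 3145028)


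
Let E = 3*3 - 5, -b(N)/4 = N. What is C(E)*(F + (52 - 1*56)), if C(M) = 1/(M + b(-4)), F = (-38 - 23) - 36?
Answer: -101/20 ≈ -5.0500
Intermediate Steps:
b(N) = -4*N
F = -97 (F = -61 - 36 = -97)
E = 4 (E = 9 - 5 = 4)
C(M) = 1/(16 + M) (C(M) = 1/(M - 4*(-4)) = 1/(M + 16) = 1/(16 + M))
C(E)*(F + (52 - 1*56)) = (-97 + (52 - 1*56))/(16 + 4) = (-97 + (52 - 56))/20 = (-97 - 4)/20 = (1/20)*(-101) = -101/20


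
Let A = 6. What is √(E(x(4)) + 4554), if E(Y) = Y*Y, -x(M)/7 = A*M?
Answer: 3*√3642 ≈ 181.05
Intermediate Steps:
x(M) = -42*M
E(Y) = Y²
√(E(x(4)) + 4554) = √((-42*4)² + 4554) = √((-168)² + 4554) = √(28224 + 4554) = √32778 = 3*√3642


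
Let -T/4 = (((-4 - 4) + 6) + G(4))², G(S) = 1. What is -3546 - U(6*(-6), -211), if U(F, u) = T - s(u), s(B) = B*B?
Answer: 40979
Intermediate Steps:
s(B) = B²
T = -4 (T = -4*(((-4 - 4) + 6) + 1)² = -4*((-8 + 6) + 1)² = -4*(-2 + 1)² = -4*(-1)² = -4*1 = -4)
U(F, u) = -4 - u²
-3546 - U(6*(-6), -211) = -3546 - (-4 - 1*(-211)²) = -3546 - (-4 - 1*44521) = -3546 - (-4 - 44521) = -3546 - 1*(-44525) = -3546 + 44525 = 40979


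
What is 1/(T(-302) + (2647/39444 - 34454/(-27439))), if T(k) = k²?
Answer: 47056692/4291820782151 ≈ 1.0964e-5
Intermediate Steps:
1/(T(-302) + (2647/39444 - 34454/(-27439))) = 1/((-302)² + (2647/39444 - 34454/(-27439))) = 1/(91204 + (2647*(1/39444) - 34454*(-1/27439))) = 1/(91204 + (2647/39444 + 1498/1193)) = 1/(91204 + 62244983/47056692) = 1/(4291820782151/47056692) = 47056692/4291820782151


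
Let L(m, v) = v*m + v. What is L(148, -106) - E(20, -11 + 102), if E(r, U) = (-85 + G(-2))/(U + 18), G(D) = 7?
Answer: -1721468/109 ≈ -15793.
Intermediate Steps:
L(m, v) = v + m*v (L(m, v) = m*v + v = v + m*v)
E(r, U) = -78/(18 + U) (E(r, U) = (-85 + 7)/(U + 18) = -78/(18 + U))
L(148, -106) - E(20, -11 + 102) = -106*(1 + 148) - (-78)/(18 + (-11 + 102)) = -106*149 - (-78)/(18 + 91) = -15794 - (-78)/109 = -15794 - 1*(-78/109) = -15794 + 78/109 = -1721468/109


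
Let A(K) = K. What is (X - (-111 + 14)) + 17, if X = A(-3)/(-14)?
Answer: 1599/14 ≈ 114.21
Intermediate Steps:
X = 3/14 (X = -3/(-14) = -3*(-1/14) = 3/14 ≈ 0.21429)
(X - (-111 + 14)) + 17 = (3/14 - (-111 + 14)) + 17 = (3/14 - 1*(-97)) + 17 = (3/14 + 97) + 17 = 1361/14 + 17 = 1599/14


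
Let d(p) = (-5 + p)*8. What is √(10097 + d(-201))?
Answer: √8449 ≈ 91.918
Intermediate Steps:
d(p) = -40 + 8*p
√(10097 + d(-201)) = √(10097 + (-40 + 8*(-201))) = √(10097 + (-40 - 1608)) = √(10097 - 1648) = √8449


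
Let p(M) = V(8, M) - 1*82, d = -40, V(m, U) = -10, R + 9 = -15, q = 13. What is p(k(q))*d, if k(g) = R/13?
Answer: 3680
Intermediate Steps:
R = -24 (R = -9 - 15 = -24)
k(g) = -24/13
p(M) = -92 (p(M) = -10 - 1*82 = -10 - 82 = -92)
p(k(q))*d = -92*(-40) = 3680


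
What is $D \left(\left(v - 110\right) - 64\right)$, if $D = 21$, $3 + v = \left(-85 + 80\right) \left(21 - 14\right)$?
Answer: $-4452$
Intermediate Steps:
$v = -38$ ($v = -3 + \left(-85 + 80\right) \left(21 - 14\right) = -3 - 35 = -38$)
$D \left(\left(v - 110\right) - 64\right) = 21 \left(\left(-38 - 110\right) - 64\right) = 21 \left(-148 - 64\right) = 21 \left(-212\right) = -4452$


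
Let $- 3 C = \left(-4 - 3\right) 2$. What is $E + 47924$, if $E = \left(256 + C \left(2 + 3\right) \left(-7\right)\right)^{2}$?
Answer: $\frac{508600}{9} \approx 56511.0$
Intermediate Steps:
$C = \frac{14}{3}$ ($C = - \frac{\left(-4 - 3\right) 2}{3} = - \frac{\left(-7\right) 2}{3} = \left(- \frac{1}{3}\right) \left(-14\right) = \frac{14}{3} \approx 4.6667$)
$E = \frac{77284}{9}$ ($E = \left(256 + \frac{14 \left(2 + 3\right)}{3} \left(-7\right)\right)^{2} = \left(256 + \frac{14}{3} \cdot 5 \left(-7\right)\right)^{2} = \left(256 + \frac{70}{3} \left(-7\right)\right)^{2} = \left(256 - \frac{490}{3}\right)^{2} = \left(\frac{278}{3}\right)^{2} = \frac{77284}{9} \approx 8587.1$)
$E + 47924 = \frac{77284}{9} + 47924 = \frac{508600}{9}$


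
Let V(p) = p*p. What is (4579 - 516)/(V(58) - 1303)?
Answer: 4063/2061 ≈ 1.9714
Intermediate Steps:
V(p) = p**2
(4579 - 516)/(V(58) - 1303) = (4579 - 516)/(58**2 - 1303) = 4063/(3364 - 1303) = 4063/2061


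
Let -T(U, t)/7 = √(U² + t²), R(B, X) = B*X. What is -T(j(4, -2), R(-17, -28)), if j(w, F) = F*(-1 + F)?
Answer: 14*√56653 ≈ 3332.3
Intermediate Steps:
T(U, t) = -7*√(U² + t²)
-T(j(4, -2), R(-17, -28)) = -(-7)*√((-2*(-1 - 2))² + (-17*(-28))²) = -(-7)*√((-2*(-3))² + 476²) = -(-7)*√(6² + 226576) = -(-7)*√(36 + 226576) = -(-7)*√226612 = -(-7)*2*√56653 = -(-14)*√56653 = 14*√56653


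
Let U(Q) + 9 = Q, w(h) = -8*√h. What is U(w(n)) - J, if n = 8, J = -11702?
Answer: 11693 - 16*√2 ≈ 11670.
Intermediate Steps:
U(Q) = -9 + Q
U(w(n)) - J = (-9 - 16*√2) - 1*(-11702) = (-9 - 16*√2) + 11702 = 11693 - 16*√2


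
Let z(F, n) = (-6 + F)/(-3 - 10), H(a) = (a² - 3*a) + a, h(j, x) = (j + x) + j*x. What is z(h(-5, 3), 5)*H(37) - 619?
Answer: 21738/13 ≈ 1672.2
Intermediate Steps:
h(j, x) = j + x + j*x
H(a) = a² - 2*a
z(F, n) = 6/13 - F/13 (z(F, n) = (-6 + F)/(-13) = (-6 + F)*(-1/13) = 6/13 - F/13)
z(h(-5, 3), 5)*H(37) - 619 = (6/13 - (-5 + 3 - 5*3)/13)*(37*(-2 + 37)) - 619 = (6/13 - (-5 + 3 - 15)/13)*(37*35) - 619 = (6/13 - 1/13*(-17))*1295 - 619 = (6/13 + 17/13)*1295 - 619 = (23/13)*1295 - 619 = 29785/13 - 619 = 21738/13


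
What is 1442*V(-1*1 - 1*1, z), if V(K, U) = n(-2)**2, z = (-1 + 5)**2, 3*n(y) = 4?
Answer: 23072/9 ≈ 2563.6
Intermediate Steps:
n(y) = 4/3 (n(y) = (1/3)*4 = 4/3)
z = 16 (z = 4**2 = 16)
V(K, U) = 16/9 (V(K, U) = (4/3)**2 = 16/9)
1442*V(-1*1 - 1*1, z) = 1442*(16/9) = 23072/9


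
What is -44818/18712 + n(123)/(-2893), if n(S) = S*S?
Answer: -206376161/27066908 ≈ -7.6247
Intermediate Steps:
n(S) = S**2
-44818/18712 + n(123)/(-2893) = -44818/18712 + 123**2/(-2893) = -44818*1/18712 + 15129*(-1/2893) = -22409/9356 - 15129/2893 = -206376161/27066908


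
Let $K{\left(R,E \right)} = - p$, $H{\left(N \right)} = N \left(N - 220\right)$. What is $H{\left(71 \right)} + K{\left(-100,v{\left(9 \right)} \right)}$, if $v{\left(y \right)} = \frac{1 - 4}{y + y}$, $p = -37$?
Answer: $-10542$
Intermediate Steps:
$H{\left(N \right)} = N \left(-220 + N\right)$
$v{\left(y \right)} = - \frac{3}{2 y}$
$K{\left(R,E \right)} = 37$ ($K{\left(R,E \right)} = \left(-1\right) \left(-37\right) = 37$)
$H{\left(71 \right)} + K{\left(-100,v{\left(9 \right)} \right)} = 71 \left(-220 + 71\right) + 37 = 71 \left(-149\right) + 37 = -10579 + 37 = -10542$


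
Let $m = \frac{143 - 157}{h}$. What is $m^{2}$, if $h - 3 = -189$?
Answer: $\frac{49}{8649} \approx 0.0056654$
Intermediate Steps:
$h = -186$ ($h = 3 - 189 = -186$)
$m = \frac{7}{93}$ ($m = \frac{143 - 157}{-186} = \left(-14\right) \left(- \frac{1}{186}\right) = \frac{7}{93} \approx 0.075269$)
$m^{2} = \left(\frac{7}{93}\right)^{2} = \frac{49}{8649}$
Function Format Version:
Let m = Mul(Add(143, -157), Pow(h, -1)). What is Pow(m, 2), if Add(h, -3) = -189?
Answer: Rational(49, 8649) ≈ 0.0056654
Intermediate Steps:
h = -186 (h = Add(3, -189) = -186)
m = Rational(7, 93) (m = Mul(Add(143, -157), Pow(-186, -1)) = Mul(-14, Rational(-1, 186)) = Rational(7, 93) ≈ 0.075269)
Pow(m, 2) = Pow(Rational(7, 93), 2) = Rational(49, 8649)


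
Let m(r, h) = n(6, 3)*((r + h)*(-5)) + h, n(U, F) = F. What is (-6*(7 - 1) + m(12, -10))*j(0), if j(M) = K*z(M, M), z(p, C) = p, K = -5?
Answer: 0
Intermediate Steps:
m(r, h) = -15*r - 14*h (m(r, h) = 3*((r + h)*(-5)) + h = 3*((h + r)*(-5)) + h = 3*(-5*h - 5*r) + h = (-15*h - 15*r) + h = -15*r - 14*h)
j(M) = -5*M
(-6*(7 - 1) + m(12, -10))*j(0) = (-6*(7 - 1) + (-15*12 - 14*(-10)))*(-5*0) = (-6*6 + (-180 + 140))*0 = (-36 - 40)*0 = -76*0 = 0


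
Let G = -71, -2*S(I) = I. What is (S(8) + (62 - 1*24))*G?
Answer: -2414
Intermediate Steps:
S(I) = -I/2
(S(8) + (62 - 1*24))*G = (-½*8 + (62 - 1*24))*(-71) = (-4 + (62 - 24))*(-71) = (-4 + 38)*(-71) = 34*(-71) = -2414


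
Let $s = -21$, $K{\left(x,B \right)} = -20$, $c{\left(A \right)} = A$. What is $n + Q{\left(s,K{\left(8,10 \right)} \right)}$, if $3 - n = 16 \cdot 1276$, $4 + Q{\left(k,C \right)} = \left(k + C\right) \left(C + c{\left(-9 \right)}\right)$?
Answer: $-19228$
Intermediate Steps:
$Q{\left(k,C \right)} = -4 + \left(-9 + C\right) \left(C + k\right)$ ($Q{\left(k,C \right)} = -4 + \left(k + C\right) \left(C - 9\right) = -4 + \left(C + k\right) \left(-9 + C\right) = -4 + \left(-9 + C\right) \left(C + k\right)$)
$n = -20413$ ($n = 3 - 16 \cdot 1276 = 3 - 20416 = -20413$)
$n + Q{\left(s,K{\left(8,10 \right)} \right)} = -20413 - \left(-785 - 400\right) = -20413 + \left(-4 + 400 + 180 + 189 + 420\right) = -20413 + 1185 = -19228$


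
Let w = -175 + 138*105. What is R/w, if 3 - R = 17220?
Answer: -17217/14315 ≈ -1.2027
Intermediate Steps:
w = 14315 (w = -175 + 14490 = 14315)
R = -17217 (R = 3 - 1*17220 = 3 - 17220 = -17217)
R/w = -17217/14315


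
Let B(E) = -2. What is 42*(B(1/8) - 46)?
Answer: -2016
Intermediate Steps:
42*(B(1/8) - 46) = 42*(-2 - 46) = 42*(-48) = -2016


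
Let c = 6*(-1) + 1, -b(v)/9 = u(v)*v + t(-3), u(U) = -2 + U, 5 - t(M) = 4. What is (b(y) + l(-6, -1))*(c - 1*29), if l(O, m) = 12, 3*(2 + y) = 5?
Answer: 136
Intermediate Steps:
y = -1/3 (y = -2 + (1/3)*5 = -2 + 5/3 = -1/3 ≈ -0.33333)
t(M) = 1 (t(M) = 5 - 1*4 = 5 - 4 = 1)
b(v) = -9 - 9*v*(-2 + v) (b(v) = -9*((-2 + v)*v + 1) = -9*(v*(-2 + v) + 1) = -9*(1 + v*(-2 + v)) = -9 - 9*v*(-2 + v))
c = -5 (c = -6 + 1 = -5)
(b(y) + l(-6, -1))*(c - 1*29) = ((-9 - 9*(-1/3)*(-2 - 1/3)) + 12)*(-5 - 1*29) = ((-9 - 9*(-1/3)*(-7/3)) + 12)*(-5 - 29) = ((-9 - 7) + 12)*(-34) = (-16 + 12)*(-34) = -4*(-34) = 136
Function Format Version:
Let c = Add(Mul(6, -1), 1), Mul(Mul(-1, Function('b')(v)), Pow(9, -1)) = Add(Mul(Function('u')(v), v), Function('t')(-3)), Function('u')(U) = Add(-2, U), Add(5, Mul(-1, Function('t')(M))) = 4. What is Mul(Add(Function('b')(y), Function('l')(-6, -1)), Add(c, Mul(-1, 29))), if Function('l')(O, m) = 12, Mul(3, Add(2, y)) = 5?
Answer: 136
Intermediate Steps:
y = Rational(-1, 3) (y = Add(-2, Mul(Rational(1, 3), 5)) = Add(-2, Rational(5, 3)) = Rational(-1, 3) ≈ -0.33333)
Function('t')(M) = 1 (Function('t')(M) = Add(5, Mul(-1, 4)) = Add(5, -4) = 1)
Function('b')(v) = Add(-9, Mul(-9, v, Add(-2, v))) (Function('b')(v) = Mul(-9, Add(Mul(Add(-2, v), v), 1)) = Mul(-9, Add(Mul(v, Add(-2, v)), 1)) = Mul(-9, Add(1, Mul(v, Add(-2, v)))) = Add(-9, Mul(-9, v, Add(-2, v))))
c = -5 (c = Add(-6, 1) = -5)
Mul(Add(Function('b')(y), Function('l')(-6, -1)), Add(c, Mul(-1, 29))) = Mul(Add(Add(-9, Mul(-9, Rational(-1, 3), Add(-2, Rational(-1, 3)))), 12), Add(-5, Mul(-1, 29))) = Mul(Add(Add(-9, Mul(-9, Rational(-1, 3), Rational(-7, 3))), 12), Add(-5, -29)) = Mul(Add(Add(-9, -7), 12), -34) = Mul(Add(-16, 12), -34) = Mul(-4, -34) = 136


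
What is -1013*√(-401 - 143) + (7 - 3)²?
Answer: 16 - 4052*I*√34 ≈ 16.0 - 23627.0*I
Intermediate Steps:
-1013*√(-401 - 143) + (7 - 3)² = -4052*I*√34 + 4² = -4052*I*√34 + 16 = 16 - 4052*I*√34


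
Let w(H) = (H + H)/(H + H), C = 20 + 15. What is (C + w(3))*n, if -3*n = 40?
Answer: -480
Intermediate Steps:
C = 35
n = -40/3 (n = -⅓*40 = -40/3 ≈ -13.333)
w(H) = 1 (w(H) = (2*H)/((2*H)) = (2*H)*(1/(2*H)) = 1)
(C + w(3))*n = (35 + 1)*(-40/3) = 36*(-40/3) = -480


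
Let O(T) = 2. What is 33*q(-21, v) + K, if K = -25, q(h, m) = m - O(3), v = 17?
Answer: 470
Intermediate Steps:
q(h, m) = -2 + m (q(h, m) = m - 1*2 = m - 2 = -2 + m)
33*q(-21, v) + K = 33*(-2 + 17) - 25 = 33*15 - 25 = 495 - 25 = 470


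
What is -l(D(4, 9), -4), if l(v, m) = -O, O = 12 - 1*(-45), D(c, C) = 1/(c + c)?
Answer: 57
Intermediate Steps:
D(c, C) = 1/(2*c)
O = 57 (O = 12 + 45 = 57)
l(v, m) = -57 (l(v, m) = -1*57 = -57)
-l(D(4, 9), -4) = -1*(-57) = 57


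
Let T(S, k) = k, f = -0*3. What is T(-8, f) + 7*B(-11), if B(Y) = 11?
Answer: 77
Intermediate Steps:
f = 0 (f = -1*0 = 0)
T(-8, f) + 7*B(-11) = 0 + 7*11 = 0 + 77 = 77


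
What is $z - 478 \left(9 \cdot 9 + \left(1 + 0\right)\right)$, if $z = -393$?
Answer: $-39589$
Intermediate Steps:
$z - 478 \left(9 \cdot 9 + \left(1 + 0\right)\right) = -393 - 478 \left(9 \cdot 9 + \left(1 + 0\right)\right) = -393 - 478 \left(81 + 1\right) = -393 - 39196 = -39589$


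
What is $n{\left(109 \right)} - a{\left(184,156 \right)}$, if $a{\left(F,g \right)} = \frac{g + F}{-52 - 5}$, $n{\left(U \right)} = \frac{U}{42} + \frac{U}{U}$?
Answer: $\frac{2543}{266} \approx 9.5602$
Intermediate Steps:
$n{\left(U \right)} = 1 + \frac{U}{42}$ ($n{\left(U \right)} = U \frac{1}{42} + 1 = \frac{U}{42} + 1 = 1 + \frac{U}{42}$)
$a{\left(F,g \right)} = - \frac{F}{57} - \frac{g}{57}$ ($a{\left(F,g \right)} = \frac{F + g}{-57} = \left(F + g\right) \left(- \frac{1}{57}\right) = - \frac{F}{57} - \frac{g}{57}$)
$n{\left(109 \right)} - a{\left(184,156 \right)} = \left(1 + \frac{1}{42} \cdot 109\right) - \left(\left(- \frac{1}{57}\right) 184 - \frac{52}{19}\right) = \left(1 + \frac{109}{42}\right) - \left(- \frac{184}{57} - \frac{52}{19}\right) = \frac{151}{42} - - \frac{340}{57} = \frac{151}{42} + \frac{340}{57} = \frac{2543}{266}$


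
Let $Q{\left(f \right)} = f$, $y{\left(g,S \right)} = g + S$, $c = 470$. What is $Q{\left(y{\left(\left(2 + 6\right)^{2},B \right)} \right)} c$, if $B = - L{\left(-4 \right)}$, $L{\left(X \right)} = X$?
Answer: $31960$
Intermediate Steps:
$B = 4$ ($B = \left(-1\right) \left(-4\right) = 4$)
$y{\left(g,S \right)} = S + g$
$Q{\left(y{\left(\left(2 + 6\right)^{2},B \right)} \right)} c = \left(4 + \left(2 + 6\right)^{2}\right) 470 = \left(4 + 8^{2}\right) 470 = \left(4 + 64\right) 470 = 68 \cdot 470 = 31960$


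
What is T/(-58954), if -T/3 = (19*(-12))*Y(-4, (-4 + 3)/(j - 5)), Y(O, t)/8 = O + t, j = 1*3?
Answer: 1368/4211 ≈ 0.32486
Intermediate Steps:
j = 3
Y(O, t) = 8*O + 8*t (Y(O, t) = 8*(O + t) = 8*O + 8*t)
T = -19152 (T = -3*19*(-12)*(8*(-4) + 8*((-4 + 3)/(3 - 5))) = -(-684)*(-32 + 8*(-1/(-2))) = -(-684)*(-32 + 8*(-1*(-½))) = -(-684)*(-32 + 8*(½)) = -(-684)*(-32 + 4) = -(-684)*(-28) = -3*6384 = -19152)
T/(-58954) = -19152/(-58954) = -19152*(-1/58954) = 1368/4211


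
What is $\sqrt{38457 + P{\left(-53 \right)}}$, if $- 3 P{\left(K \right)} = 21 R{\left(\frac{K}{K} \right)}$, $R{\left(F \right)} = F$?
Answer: $5 \sqrt{1538} \approx 196.09$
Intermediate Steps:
$P{\left(K \right)} = -7$ ($P{\left(K \right)} = - \frac{21 \frac{K}{K}}{3} = - \frac{21 \cdot 1}{3} = \left(- \frac{1}{3}\right) 21 = -7$)
$\sqrt{38457 + P{\left(-53 \right)}} = \sqrt{38457 - 7} = \sqrt{38450} = 5 \sqrt{1538}$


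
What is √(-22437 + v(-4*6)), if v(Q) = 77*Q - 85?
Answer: I*√24370 ≈ 156.11*I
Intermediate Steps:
v(Q) = -85 + 77*Q
√(-22437 + v(-4*6)) = √(-22437 + (-85 + 77*(-4*6))) = √(-22437 + (-85 + 77*(-24))) = √(-22437 + (-85 - 1848)) = √(-22437 - 1933) = √(-24370) = I*√24370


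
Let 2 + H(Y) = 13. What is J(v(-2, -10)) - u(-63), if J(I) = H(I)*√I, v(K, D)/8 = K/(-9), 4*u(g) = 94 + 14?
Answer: -37/3 ≈ -12.333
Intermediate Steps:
u(g) = 27 (u(g) = (94 + 14)/4 = (¼)*108 = 27)
H(Y) = 11 (H(Y) = -2 + 13 = 11)
v(K, D) = -8*K/9 (v(K, D) = 8*(K/(-9)) = 8*(K*(-⅑)) = 8*(-K/9) = -8*K/9)
J(I) = 11*√I
J(v(-2, -10)) - u(-63) = 11*√(-8/9*(-2)) - 1*27 = 11*√(16/9) - 27 = 11*(4/3) - 27 = 44/3 - 27 = -37/3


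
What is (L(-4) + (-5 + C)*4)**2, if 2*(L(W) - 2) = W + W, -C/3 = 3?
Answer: 3364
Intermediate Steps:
C = -9 (C = -3*3 = -9)
L(W) = 2 + W (L(W) = 2 + (W + W)/2 = 2 + (2*W)/2 = 2 + W)
(L(-4) + (-5 + C)*4)**2 = ((2 - 4) + (-5 - 9)*4)**2 = (-2 - 14*4)**2 = (-2 - 56)**2 = (-58)**2 = 3364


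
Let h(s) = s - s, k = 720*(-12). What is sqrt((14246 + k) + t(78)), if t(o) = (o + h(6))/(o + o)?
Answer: sqrt(22426)/2 ≈ 74.877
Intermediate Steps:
k = -8640
h(s) = 0
t(o) = 1/2 (t(o) = (o + 0)/(o + o) = o/((2*o)) = o*(1/(2*o)) = 1/2)
sqrt((14246 + k) + t(78)) = sqrt((14246 - 8640) + 1/2) = sqrt(5606 + 1/2) = sqrt(11213/2) = sqrt(22426)/2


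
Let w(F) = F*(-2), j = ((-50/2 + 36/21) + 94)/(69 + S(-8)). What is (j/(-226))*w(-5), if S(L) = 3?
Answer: -275/6328 ≈ -0.043458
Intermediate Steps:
j = 55/56 (j = ((-50/2 + 36/21) + 94)/(69 + 3) = ((-50*½ + 36*(1/21)) + 94)/72 = ((-25 + 12/7) + 94)*(1/72) = (-163/7 + 94)*(1/72) = (495/7)*(1/72) = 55/56 ≈ 0.98214)
w(F) = -2*F
(j/(-226))*w(-5) = ((55/56)/(-226))*(-2*(-5)) = ((55/56)*(-1/226))*10 = -55/12656*10 = -275/6328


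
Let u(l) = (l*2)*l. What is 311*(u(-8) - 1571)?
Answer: -448773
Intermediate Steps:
u(l) = 2*l² (u(l) = (2*l)*l = 2*l²)
311*(u(-8) - 1571) = 311*(2*(-8)² - 1571) = 311*(2*64 - 1571) = 311*(128 - 1571) = 311*(-1443) = -448773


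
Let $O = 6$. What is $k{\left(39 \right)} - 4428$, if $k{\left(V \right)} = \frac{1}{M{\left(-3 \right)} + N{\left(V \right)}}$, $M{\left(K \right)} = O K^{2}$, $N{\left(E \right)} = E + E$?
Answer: $- \frac{584495}{132} \approx -4428.0$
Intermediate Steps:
$N{\left(E \right)} = 2 E$
$M{\left(K \right)} = 6 K^{2}$
$k{\left(V \right)} = \frac{1}{54 + 2 V}$ ($k{\left(V \right)} = \frac{1}{6 \left(-3\right)^{2} + 2 V} = \frac{1}{6 \cdot 9 + 2 V} = \frac{1}{54 + 2 V}$)
$k{\left(39 \right)} - 4428 = \frac{1}{2 \left(27 + 39\right)} - 4428 = \frac{1}{2 \cdot 66} - 4428 = \frac{1}{2} \cdot \frac{1}{66} - 4428 = \frac{1}{132} - 4428 = - \frac{584495}{132}$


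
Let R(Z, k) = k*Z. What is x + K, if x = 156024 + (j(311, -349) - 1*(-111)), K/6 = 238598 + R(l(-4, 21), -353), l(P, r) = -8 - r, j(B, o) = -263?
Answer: 1648882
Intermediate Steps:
R(Z, k) = Z*k
K = 1493010 (K = 6*(238598 + (-8 - 1*21)*(-353)) = 6*(238598 + (-8 - 21)*(-353)) = 6*(238598 - 29*(-353)) = 6*(238598 + 10237) = 6*248835 = 1493010)
x = 155872 (x = 156024 + (-263 - 1*(-111)) = 156024 + (-263 + 111) = 156024 - 152 = 155872)
x + K = 155872 + 1493010 = 1648882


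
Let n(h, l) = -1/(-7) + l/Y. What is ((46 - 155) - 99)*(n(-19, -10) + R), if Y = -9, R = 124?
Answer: -1641328/63 ≈ -26053.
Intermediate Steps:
n(h, l) = 1/7 - l/9 (n(h, l) = -1/(-7) + l/(-9) = -1*(-1/7) + l*(-1/9) = 1/7 - l/9)
((46 - 155) - 99)*(n(-19, -10) + R) = ((46 - 155) - 99)*((1/7 - 1/9*(-10)) + 124) = (-109 - 99)*((1/7 + 10/9) + 124) = -208*(79/63 + 124) = -208*7891/63 = -1641328/63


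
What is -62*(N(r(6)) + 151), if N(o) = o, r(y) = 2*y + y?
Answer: -10478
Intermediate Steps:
r(y) = 3*y
-62*(N(r(6)) + 151) = -62*(3*6 + 151) = -62*(18 + 151) = -62*169 = -10478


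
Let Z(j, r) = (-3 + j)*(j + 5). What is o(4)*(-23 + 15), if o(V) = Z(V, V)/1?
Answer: -72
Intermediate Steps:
Z(j, r) = (-3 + j)*(5 + j)
o(V) = -15 + V² + 2*V (o(V) = (-15 + V² + 2*V)/1 = (-15 + V² + 2*V)*1 = -15 + V² + 2*V)
o(4)*(-23 + 15) = (-15 + 4² + 2*4)*(-23 + 15) = (-15 + 16 + 8)*(-8) = 9*(-8) = -72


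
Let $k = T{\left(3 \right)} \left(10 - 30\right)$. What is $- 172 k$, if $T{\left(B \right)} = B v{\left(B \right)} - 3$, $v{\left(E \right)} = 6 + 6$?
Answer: $113520$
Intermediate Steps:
$v{\left(E \right)} = 12$
$T{\left(B \right)} = -3 + 12 B$ ($T{\left(B \right)} = B 12 - 3 = 12 B - 3 = -3 + 12 B$)
$k = -660$ ($k = \left(-3 + 12 \cdot 3\right) \left(10 - 30\right) = \left(-3 + 36\right) \left(-20\right) = 33 \left(-20\right) = -660$)
$- 172 k = \left(-172\right) \left(-660\right) = 113520$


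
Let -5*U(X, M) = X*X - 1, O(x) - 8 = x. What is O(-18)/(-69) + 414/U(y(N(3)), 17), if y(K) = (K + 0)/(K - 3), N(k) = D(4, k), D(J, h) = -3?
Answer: 190450/69 ≈ 2760.1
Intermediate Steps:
O(x) = 8 + x
N(k) = -3
y(K) = K/(-3 + K)
U(X, M) = 1/5 - X**2/5 (U(X, M) = -(X*X - 1)/5 = -(X**2 - 1)/5 = -(-1 + X**2)/5 = 1/5 - X**2/5)
O(-18)/(-69) + 414/U(y(N(3)), 17) = (8 - 18)/(-69) + 414/(1/5 - 9/(-3 - 3)**2/5) = -10*(-1/69) + 414/(1/5 - (-3/(-6))**2/5) = 10/69 + 414/(1/5 - (-3*(-1/6))**2/5) = 10/69 + 414/(1/5 - (1/2)**2/5) = 10/69 + 414/(1/5 - 1/5*1/4) = 10/69 + 414/(1/5 - 1/20) = 10/69 + 414/(3/20) = 10/69 + 414*(20/3) = 10/69 + 2760 = 190450/69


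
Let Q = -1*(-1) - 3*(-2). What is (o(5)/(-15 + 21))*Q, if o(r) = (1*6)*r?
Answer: 35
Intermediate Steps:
o(r) = 6*r
Q = 7 (Q = 1 + 6 = 7)
(o(5)/(-15 + 21))*Q = ((6*5)/(-15 + 21))*7 = (30/6)*7 = ((1/6)*30)*7 = 5*7 = 35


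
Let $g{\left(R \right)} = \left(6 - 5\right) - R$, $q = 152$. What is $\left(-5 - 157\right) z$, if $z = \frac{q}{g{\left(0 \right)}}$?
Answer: $-24624$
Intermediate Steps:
$g{\left(R \right)} = 1 - R$
$z = 152$ ($z = \frac{152}{1 - 0} = \frac{152}{1 + 0} = \frac{152}{1} = 152 \cdot 1 = 152$)
$\left(-5 - 157\right) z = \left(-5 - 157\right) 152 = \left(-162\right) 152 = -24624$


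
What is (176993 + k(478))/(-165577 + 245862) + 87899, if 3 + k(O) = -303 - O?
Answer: 7057147424/80285 ≈ 87901.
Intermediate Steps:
k(O) = -306 - O (k(O) = -3 + (-303 - O) = -306 - O)
(176993 + k(478))/(-165577 + 245862) + 87899 = (176993 + (-306 - 1*478))/(-165577 + 245862) + 87899 = (176993 + (-306 - 478))/80285 + 87899 = (176993 - 784)*(1/80285) + 87899 = 176209*(1/80285) + 87899 = 176209/80285 + 87899 = 7057147424/80285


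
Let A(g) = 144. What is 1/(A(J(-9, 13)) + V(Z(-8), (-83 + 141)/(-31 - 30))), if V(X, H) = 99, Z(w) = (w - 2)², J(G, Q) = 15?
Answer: 1/243 ≈ 0.0041152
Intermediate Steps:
Z(w) = (-2 + w)²
1/(A(J(-9, 13)) + V(Z(-8), (-83 + 141)/(-31 - 30))) = 1/(144 + 99) = 1/243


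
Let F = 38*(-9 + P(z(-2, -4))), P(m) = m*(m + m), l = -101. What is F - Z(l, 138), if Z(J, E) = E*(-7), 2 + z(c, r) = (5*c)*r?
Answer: 110368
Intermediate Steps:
z(c, r) = -2 + 5*c*r (z(c, r) = -2 + (5*c)*r = -2 + 5*c*r)
P(m) = 2*m² (P(m) = m*(2*m) = 2*m²)
Z(J, E) = -7*E
F = 109402 (F = 38*(-9 + 2*(-2 + 5*(-2)*(-4))²) = 38*(-9 + 2*(-2 + 40)²) = 38*(-9 + 2*38²) = 38*(-9 + 2*1444) = 38*(-9 + 2888) = 38*2879 = 109402)
F - Z(l, 138) = 109402 - (-7)*138 = 109402 - 1*(-966) = 109402 + 966 = 110368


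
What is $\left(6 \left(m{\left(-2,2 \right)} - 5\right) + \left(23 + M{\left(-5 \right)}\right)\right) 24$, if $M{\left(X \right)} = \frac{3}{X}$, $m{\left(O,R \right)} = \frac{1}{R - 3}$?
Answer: $- \frac{1632}{5} \approx -326.4$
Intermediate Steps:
$m{\left(O,R \right)} = \frac{1}{-3 + R}$
$\left(6 \left(m{\left(-2,2 \right)} - 5\right) + \left(23 + M{\left(-5 \right)}\right)\right) 24 = \left(6 \left(\frac{1}{-3 + 2} - 5\right) + \left(23 + \frac{3}{-5}\right)\right) 24 = \left(6 \left(\frac{1}{-1} - 5\right) + \left(23 + 3 \left(- \frac{1}{5}\right)\right)\right) 24 = \left(6 \left(-1 - 5\right) + \left(23 - \frac{3}{5}\right)\right) 24 = \left(6 \left(-6\right) + \frac{112}{5}\right) 24 = \left(-36 + \frac{112}{5}\right) 24 = \left(- \frac{68}{5}\right) 24 = - \frac{1632}{5}$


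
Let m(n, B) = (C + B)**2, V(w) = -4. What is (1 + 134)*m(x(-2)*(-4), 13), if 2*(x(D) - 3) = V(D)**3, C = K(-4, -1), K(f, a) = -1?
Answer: 19440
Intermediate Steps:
C = -1
x(D) = -29 (x(D) = 3 + (1/2)*(-4)**3 = 3 + (1/2)*(-64) = 3 - 32 = -29)
m(n, B) = (-1 + B)**2
(1 + 134)*m(x(-2)*(-4), 13) = (1 + 134)*(-1 + 13)**2 = 135*12**2 = 135*144 = 19440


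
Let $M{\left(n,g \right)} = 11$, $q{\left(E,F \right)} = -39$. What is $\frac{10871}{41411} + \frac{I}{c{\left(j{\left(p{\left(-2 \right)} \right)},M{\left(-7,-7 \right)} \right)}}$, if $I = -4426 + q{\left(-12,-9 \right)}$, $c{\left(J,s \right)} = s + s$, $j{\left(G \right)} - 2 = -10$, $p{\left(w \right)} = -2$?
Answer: $- \frac{184660953}{911042} \approx -202.69$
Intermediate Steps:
$j{\left(G \right)} = -8$ ($j{\left(G \right)} = 2 - 10 = -8$)
$c{\left(J,s \right)} = 2 s$
$I = -4465$ ($I = -4426 - 39 = -4465$)
$\frac{10871}{41411} + \frac{I}{c{\left(j{\left(p{\left(-2 \right)} \right)},M{\left(-7,-7 \right)} \right)}} = \frac{10871}{41411} - \frac{4465}{2 \cdot 11} = 10871 \cdot \frac{1}{41411} - \frac{4465}{22} = \frac{10871}{41411} - \frac{4465}{22} = - \frac{184660953}{911042}$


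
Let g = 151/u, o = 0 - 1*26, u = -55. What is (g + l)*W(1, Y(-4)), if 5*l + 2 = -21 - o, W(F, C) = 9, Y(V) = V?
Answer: -1062/55 ≈ -19.309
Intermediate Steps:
o = -26 (o = 0 - 26 = -26)
g = -151/55 (g = 151/(-55) = 151*(-1/55) = -151/55 ≈ -2.7455)
l = ⅗ (l = -⅖ + (-21 - 1*(-26))/5 = -⅖ + (-21 + 26)/5 = -⅖ + (⅕)*5 = -⅖ + 1 = ⅗ ≈ 0.60000)
(g + l)*W(1, Y(-4)) = (-151/55 + ⅗)*9 = -118/55*9 = -1062/55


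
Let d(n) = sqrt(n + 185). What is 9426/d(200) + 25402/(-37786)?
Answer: -12701/18893 + 9426*sqrt(385)/385 ≈ 479.72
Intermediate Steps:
d(n) = sqrt(185 + n)
9426/d(200) + 25402/(-37786) = 9426/(sqrt(185 + 200)) + 25402/(-37786) = 9426/(sqrt(385)) + 25402*(-1/37786) = 9426*(sqrt(385)/385) - 12701/18893 = 9426*sqrt(385)/385 - 12701/18893 = -12701/18893 + 9426*sqrt(385)/385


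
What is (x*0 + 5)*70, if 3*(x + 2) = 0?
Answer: 350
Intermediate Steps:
x = -2 (x = -2 + (⅓)*0 = -2 + 0 = -2)
(x*0 + 5)*70 = (-2*0 + 5)*70 = (0 + 5)*70 = 5*70 = 350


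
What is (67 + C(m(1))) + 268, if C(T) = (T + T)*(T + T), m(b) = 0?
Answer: 335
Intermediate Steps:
C(T) = 4*T² (C(T) = (2*T)*(2*T) = 4*T²)
(67 + C(m(1))) + 268 = (67 + 4*0²) + 268 = (67 + 4*0) + 268 = (67 + 0) + 268 = 67 + 268 = 335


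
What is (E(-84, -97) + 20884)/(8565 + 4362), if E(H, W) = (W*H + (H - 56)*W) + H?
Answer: 14176/4309 ≈ 3.2899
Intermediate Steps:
E(H, W) = H + H*W + W*(-56 + H) (E(H, W) = (H*W + (-56 + H)*W) + H = (H*W + W*(-56 + H)) + H = H + H*W + W*(-56 + H))
(E(-84, -97) + 20884)/(8565 + 4362) = ((-84 - 56*(-97) + 2*(-84)*(-97)) + 20884)/(8565 + 4362) = ((-84 + 5432 + 16296) + 20884)/12927 = (21644 + 20884)*(1/12927) = 42528*(1/12927) = 14176/4309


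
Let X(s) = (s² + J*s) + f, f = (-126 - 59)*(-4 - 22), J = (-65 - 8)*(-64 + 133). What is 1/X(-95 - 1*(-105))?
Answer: -1/45460 ≈ -2.1997e-5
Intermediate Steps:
J = -5037 (J = -73*69 = -5037)
f = 4810 (f = -185*(-26) = 4810)
X(s) = 4810 + s² - 5037*s (X(s) = (s² - 5037*s) + 4810 = 4810 + s² - 5037*s)
1/X(-95 - 1*(-105)) = 1/(4810 + (-95 - 1*(-105))² - 5037*(-95 - 1*(-105))) = 1/(4810 + (-95 + 105)² - 5037*(-95 + 105)) = 1/(4810 + 10² - 5037*10) = 1/(4810 + 100 - 50370) = 1/(-45460) = -1/45460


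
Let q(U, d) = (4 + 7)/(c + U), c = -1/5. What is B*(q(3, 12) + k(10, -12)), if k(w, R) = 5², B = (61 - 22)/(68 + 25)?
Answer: 5265/434 ≈ 12.131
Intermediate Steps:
c = -⅕ (c = -1*⅕ = -⅕ ≈ -0.20000)
B = 13/31 (B = 39/93 = 39*(1/93) = 13/31 ≈ 0.41935)
q(U, d) = 11/(-⅕ + U) (q(U, d) = (4 + 7)/(-⅕ + U) = 11/(-⅕ + U))
k(w, R) = 25
B*(q(3, 12) + k(10, -12)) = 13*(55/(-1 + 5*3) + 25)/31 = 13*(55/(-1 + 15) + 25)/31 = 13*(55/14 + 25)/31 = (13/31)*(405/14) = 5265/434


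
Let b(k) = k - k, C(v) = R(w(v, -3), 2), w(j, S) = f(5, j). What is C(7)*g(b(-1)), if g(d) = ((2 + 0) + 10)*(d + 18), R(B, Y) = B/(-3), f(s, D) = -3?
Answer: 216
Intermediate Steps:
w(j, S) = -3
R(B, Y) = -B/3 (R(B, Y) = B*(-⅓) = -B/3)
C(v) = 1 (C(v) = -⅓*(-3) = 1)
b(k) = 0
g(d) = 216 + 12*d (g(d) = (2 + 10)*(18 + d) = 12*(18 + d) = 216 + 12*d)
C(7)*g(b(-1)) = 1*(216 + 12*0) = 1*(216 + 0) = 1*216 = 216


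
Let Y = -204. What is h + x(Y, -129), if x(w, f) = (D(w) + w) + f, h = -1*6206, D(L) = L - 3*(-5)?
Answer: -6728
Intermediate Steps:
D(L) = 15 + L (D(L) = L + 15 = 15 + L)
h = -6206
x(w, f) = 15 + f + 2*w (x(w, f) = ((15 + w) + w) + f = (15 + 2*w) + f = 15 + f + 2*w)
h + x(Y, -129) = -6206 + (15 - 129 + 2*(-204)) = -6206 + (15 - 129 - 408) = -6206 - 522 = -6728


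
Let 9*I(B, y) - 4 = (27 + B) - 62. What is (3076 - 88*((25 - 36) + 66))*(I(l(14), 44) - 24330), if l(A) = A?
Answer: 42921452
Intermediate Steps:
I(B, y) = -31/9 + B/9 (I(B, y) = 4/9 + ((27 + B) - 62)/9 = 4/9 + (-35 + B)/9 = 4/9 + (-35/9 + B/9) = -31/9 + B/9)
(3076 - 88*((25 - 36) + 66))*(I(l(14), 44) - 24330) = (3076 - 88*((25 - 36) + 66))*((-31/9 + (1/9)*14) - 24330) = (3076 - 88*(-11 + 66))*((-31/9 + 14/9) - 24330) = (3076 - 88*55)*(-17/9 - 24330) = (3076 - 4840)*(-218987/9) = -1764*(-218987/9) = 42921452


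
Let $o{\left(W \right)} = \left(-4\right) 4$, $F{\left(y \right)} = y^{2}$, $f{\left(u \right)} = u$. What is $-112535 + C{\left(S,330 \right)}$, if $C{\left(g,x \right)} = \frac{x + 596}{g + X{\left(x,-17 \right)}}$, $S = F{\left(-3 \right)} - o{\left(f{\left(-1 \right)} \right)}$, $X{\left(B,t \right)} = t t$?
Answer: $- \frac{17667532}{157} \approx -1.1253 \cdot 10^{5}$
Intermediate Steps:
$X{\left(B,t \right)} = t^{2}$
$o{\left(W \right)} = -16$
$S = 25$ ($S = \left(-3\right)^{2} - -16 = 9 + 16 = 25$)
$C{\left(g,x \right)} = \frac{596 + x}{289 + g}$ ($C{\left(g,x \right)} = \frac{x + 596}{g + \left(-17\right)^{2}} = \frac{596 + x}{g + 289} = \frac{596 + x}{289 + g}$)
$-112535 + C{\left(S,330 \right)} = -112535 + \frac{596 + 330}{289 + 25} = -112535 + \frac{1}{314} \cdot 926 = -112535 + \frac{463}{157} = - \frac{17667532}{157}$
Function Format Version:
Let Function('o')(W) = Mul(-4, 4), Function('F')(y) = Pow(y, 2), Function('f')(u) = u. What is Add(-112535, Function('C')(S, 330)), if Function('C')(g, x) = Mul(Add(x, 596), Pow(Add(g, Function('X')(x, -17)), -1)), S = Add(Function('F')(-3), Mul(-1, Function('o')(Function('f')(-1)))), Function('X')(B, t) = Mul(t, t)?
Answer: Rational(-17667532, 157) ≈ -1.1253e+5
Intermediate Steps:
Function('X')(B, t) = Pow(t, 2)
Function('o')(W) = -16
S = 25 (S = Add(Pow(-3, 2), Mul(-1, -16)) = Add(9, 16) = 25)
Function('C')(g, x) = Mul(Pow(Add(289, g), -1), Add(596, x)) (Function('C')(g, x) = Mul(Add(x, 596), Pow(Add(g, Pow(-17, 2)), -1)) = Mul(Add(596, x), Pow(Add(g, 289), -1)) = Mul(Add(596, x), Pow(Add(289, g), -1)) = Mul(Pow(Add(289, g), -1), Add(596, x)))
Add(-112535, Function('C')(S, 330)) = Add(-112535, Mul(Pow(Add(289, 25), -1), Add(596, 330))) = Add(-112535, Mul(Pow(314, -1), 926)) = Add(-112535, Mul(Rational(1, 314), 926)) = Add(-112535, Rational(463, 157)) = Rational(-17667532, 157)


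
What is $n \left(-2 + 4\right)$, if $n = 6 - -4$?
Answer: $20$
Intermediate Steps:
$n = 10$ ($n = 6 + 4 = 10$)
$n \left(-2 + 4\right) = 10 \left(-2 + 4\right) = 10 \cdot 2 = 20$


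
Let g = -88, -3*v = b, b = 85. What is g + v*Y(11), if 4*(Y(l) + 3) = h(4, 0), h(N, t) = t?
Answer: -3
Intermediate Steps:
Y(l) = -3 (Y(l) = -3 + (¼)*0 = -3 + 0 = -3)
v = -85/3 (v = -⅓*85 = -85/3 ≈ -28.333)
g + v*Y(11) = -88 - 85/3*(-3) = -88 + 85 = -3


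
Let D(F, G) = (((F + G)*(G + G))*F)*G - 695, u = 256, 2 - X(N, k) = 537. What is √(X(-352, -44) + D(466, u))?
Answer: √44099435314 ≈ 2.1000e+5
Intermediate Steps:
X(N, k) = -535 (X(N, k) = 2 - 1*537 = 2 - 537 = -535)
D(F, G) = -695 + 2*F*G²*(F + G) (D(F, G) = (((F + G)*(2*G))*F)*G - 695 = ((2*G*(F + G))*F)*G - 695 = (2*F*G*(F + G))*G - 695 = 2*F*G²*(F + G) - 695 = -695 + 2*F*G²*(F + G))
√(X(-352, -44) + D(466, u)) = √(-535 + (-695 + 2*466*256³ + 2*466²*256²)) = √(-535 + (-695 + 2*466*16777216 + 2*217156*65536)) = √(-535 + (-695 + 15636365312 + 28463071232)) = √(-535 + 44099435849) = √44099435314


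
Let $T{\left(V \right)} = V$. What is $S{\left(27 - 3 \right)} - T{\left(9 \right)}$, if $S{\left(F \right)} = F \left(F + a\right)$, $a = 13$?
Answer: $879$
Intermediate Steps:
$S{\left(F \right)} = F \left(13 + F\right)$ ($S{\left(F \right)} = F \left(F + 13\right) = F \left(13 + F\right)$)
$S{\left(27 - 3 \right)} - T{\left(9 \right)} = \left(27 - 3\right) \left(13 + \left(27 - 3\right)\right) - 9 = 24 \left(13 + 24\right) - 9 = 24 \cdot 37 - 9 = 888 - 9 = 879$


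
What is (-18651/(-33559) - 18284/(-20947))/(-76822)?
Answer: -1004275253/54002821774606 ≈ -1.8597e-5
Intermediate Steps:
(-18651/(-33559) - 18284/(-20947))/(-76822) = (-18651*(-1/33559) - 18284*(-1/20947))*(-1/76822) = (18651/33559 + 18284/20947)*(-1/76822) = (1004275253/702960373)*(-1/76822) = -1004275253/54002821774606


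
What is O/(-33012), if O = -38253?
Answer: 12751/11004 ≈ 1.1588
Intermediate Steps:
O/(-33012) = -38253/(-33012) = -38253*(-1/33012) = 12751/11004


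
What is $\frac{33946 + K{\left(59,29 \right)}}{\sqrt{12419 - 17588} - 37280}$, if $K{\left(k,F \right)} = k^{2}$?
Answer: $- \frac{1395278560}{1389803569} - \frac{37427 i \sqrt{5169}}{1389803569} \approx -1.0039 - 0.0019361 i$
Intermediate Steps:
$\frac{33946 + K{\left(59,29 \right)}}{\sqrt{12419 - 17588} - 37280} = \frac{33946 + 59^{2}}{\sqrt{12419 - 17588} - 37280} = \frac{33946 + 3481}{\sqrt{-5169} - 37280} = \frac{37427}{i \sqrt{5169} - 37280} = \frac{37427}{-37280 + i \sqrt{5169}}$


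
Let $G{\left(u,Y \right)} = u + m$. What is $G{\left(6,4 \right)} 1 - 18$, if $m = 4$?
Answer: $-8$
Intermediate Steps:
$G{\left(u,Y \right)} = 4 + u$ ($G{\left(u,Y \right)} = u + 4 = 4 + u$)
$G{\left(6,4 \right)} 1 - 18 = \left(4 + 6\right) 1 - 18 = 10 \cdot 1 - 18 = 10 - 18 = -8$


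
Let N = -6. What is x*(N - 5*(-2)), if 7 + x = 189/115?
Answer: -2464/115 ≈ -21.426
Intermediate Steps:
x = -616/115 (x = -7 + 189/115 = -616/115 ≈ -5.3565)
x*(N - 5*(-2)) = -616*(-6 - 5*(-2))/115 = -616*(-6 + 10)/115 = -616/115*4 = -2464/115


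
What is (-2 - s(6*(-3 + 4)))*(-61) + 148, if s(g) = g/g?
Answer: 331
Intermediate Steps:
s(g) = 1
(-2 - s(6*(-3 + 4)))*(-61) + 148 = (-2 - 1*1)*(-61) + 148 = (-2 - 1)*(-61) + 148 = -3*(-61) + 148 = 183 + 148 = 331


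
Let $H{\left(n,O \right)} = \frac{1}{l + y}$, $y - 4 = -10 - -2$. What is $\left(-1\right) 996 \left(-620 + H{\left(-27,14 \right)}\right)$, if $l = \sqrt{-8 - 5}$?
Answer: $\frac{17912064}{29} + \frac{996 i \sqrt{13}}{29} \approx 6.1766 \cdot 10^{5} + 123.83 i$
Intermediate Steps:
$l = i \sqrt{13}$ ($l = \sqrt{-13} = i \sqrt{13} \approx 3.6056 i$)
$y = -4$ ($y = 4 - 8 = -4$)
$H{\left(n,O \right)} = \frac{1}{-4 + i \sqrt{13}}$ ($H{\left(n,O \right)} = \frac{1}{i \sqrt{13} - 4} = \frac{1}{-4 + i \sqrt{13}}$)
$\left(-1\right) 996 \left(-620 + H{\left(-27,14 \right)}\right) = \left(-1\right) 996 \left(-620 - \left(\frac{4}{29} + \frac{i \sqrt{13}}{29}\right)\right) = - 996 \left(- \frac{17984}{29} - \frac{i \sqrt{13}}{29}\right) = \frac{17912064}{29} + \frac{996 i \sqrt{13}}{29}$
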